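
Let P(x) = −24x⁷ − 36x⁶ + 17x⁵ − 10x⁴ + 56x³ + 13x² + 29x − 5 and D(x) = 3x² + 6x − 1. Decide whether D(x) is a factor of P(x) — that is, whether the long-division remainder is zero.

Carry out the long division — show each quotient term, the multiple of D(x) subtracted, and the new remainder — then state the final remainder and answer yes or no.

R(x) = 0, so D(x) is a factor of P(x). yes

Step 1: lead(−24x⁷ − 36x⁶ + 17x⁵ − 10x⁴ + 56x³ + 13x² + 29x − 5) ÷ lead(D) = −24x⁷ ÷ 3x² = −8x⁵. Subtract (−8x⁵)·D = −24x⁷ − 48x⁶ + 8x⁵. Remainder: 12x⁶ + 9x⁵ − 10x⁴ + 56x³ + 13x² + 29x − 5.
Step 2: lead(12x⁶ + 9x⁵ − 10x⁴ + 56x³ + 13x² + 29x − 5) ÷ lead(D) = 12x⁶ ÷ 3x² = 4x⁴. Subtract (4x⁴)·D = 12x⁶ + 24x⁵ − 4x⁴. Remainder: −15x⁵ − 6x⁴ + 56x³ + 13x² + 29x − 5.
Step 3: lead(−15x⁵ − 6x⁴ + 56x³ + 13x² + 29x − 5) ÷ lead(D) = −15x⁵ ÷ 3x² = −5x³. Subtract (−5x³)·D = −15x⁵ − 30x⁴ + 5x³. Remainder: 24x⁴ + 51x³ + 13x² + 29x − 5.
Step 4: lead(24x⁴ + 51x³ + 13x² + 29x − 5) ÷ lead(D) = 24x⁴ ÷ 3x² = 8x². Subtract (8x²)·D = 24x⁴ + 48x³ − 8x². Remainder: 3x³ + 21x² + 29x − 5.
Step 5: lead(3x³ + 21x² + 29x − 5) ÷ lead(D) = 3x³ ÷ 3x² = x. Subtract (x)·D = 3x³ + 6x² − x. Remainder: 15x² + 30x − 5.
Step 6: lead(15x² + 30x − 5) ÷ lead(D) = 15x² ÷ 3x² = 5. Subtract (5)·D = 15x² + 30x − 5. Remainder: 0.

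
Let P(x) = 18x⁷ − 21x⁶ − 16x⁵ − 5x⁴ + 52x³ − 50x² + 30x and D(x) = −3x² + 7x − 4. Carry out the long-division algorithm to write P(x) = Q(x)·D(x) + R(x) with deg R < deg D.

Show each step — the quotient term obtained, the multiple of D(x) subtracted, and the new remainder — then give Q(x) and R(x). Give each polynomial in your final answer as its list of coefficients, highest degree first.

Q = [-6, -7, -3, 4, -4, 2]; R = [8]

Step 1: lead(18x⁷ − 21x⁶ − 16x⁵ − 5x⁴ + 52x³ − 50x² + 30x) ÷ lead(D) = 18x⁷ ÷ −3x² = −6x⁵. Subtract (−6x⁵)·D = 18x⁷ − 42x⁶ + 24x⁵. Remainder: 21x⁶ − 40x⁵ − 5x⁴ + 52x³ − 50x² + 30x.
Step 2: lead(21x⁶ − 40x⁵ − 5x⁴ + 52x³ − 50x² + 30x) ÷ lead(D) = 21x⁶ ÷ −3x² = −7x⁴. Subtract (−7x⁴)·D = 21x⁶ − 49x⁵ + 28x⁴. Remainder: 9x⁵ − 33x⁴ + 52x³ − 50x² + 30x.
Step 3: lead(9x⁵ − 33x⁴ + 52x³ − 50x² + 30x) ÷ lead(D) = 9x⁵ ÷ −3x² = −3x³. Subtract (−3x³)·D = 9x⁵ − 21x⁴ + 12x³. Remainder: −12x⁴ + 40x³ − 50x² + 30x.
Step 4: lead(−12x⁴ + 40x³ − 50x² + 30x) ÷ lead(D) = −12x⁴ ÷ −3x² = 4x². Subtract (4x²)·D = −12x⁴ + 28x³ − 16x². Remainder: 12x³ − 34x² + 30x.
Step 5: lead(12x³ − 34x² + 30x) ÷ lead(D) = 12x³ ÷ −3x² = −4x. Subtract (−4x)·D = 12x³ − 28x² + 16x. Remainder: −6x² + 14x.
Step 6: lead(−6x² + 14x) ÷ lead(D) = −6x² ÷ −3x² = 2. Subtract (2)·D = −6x² + 14x − 8. Remainder: 8.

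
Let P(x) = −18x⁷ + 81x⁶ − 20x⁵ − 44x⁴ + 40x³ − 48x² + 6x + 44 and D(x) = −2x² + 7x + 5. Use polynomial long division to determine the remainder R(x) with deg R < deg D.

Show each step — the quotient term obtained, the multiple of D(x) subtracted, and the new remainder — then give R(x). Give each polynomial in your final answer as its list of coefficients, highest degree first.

Step 1: lead(−18x⁷ + 81x⁶ − 20x⁵ − 44x⁴ + 40x³ − 48x² + 6x + 44) ÷ lead(D) = −18x⁷ ÷ −2x² = 9x⁵. Subtract (9x⁵)·D = −18x⁷ + 63x⁶ + 45x⁵. Remainder: 18x⁶ − 65x⁵ − 44x⁴ + 40x³ − 48x² + 6x + 44.
Step 2: lead(18x⁶ − 65x⁵ − 44x⁴ + 40x³ − 48x² + 6x + 44) ÷ lead(D) = 18x⁶ ÷ −2x² = −9x⁴. Subtract (−9x⁴)·D = 18x⁶ − 63x⁵ − 45x⁴. Remainder: −2x⁵ + x⁴ + 40x³ − 48x² + 6x + 44.
Step 3: lead(−2x⁵ + x⁴ + 40x³ − 48x² + 6x + 44) ÷ lead(D) = −2x⁵ ÷ −2x² = x³. Subtract (x³)·D = −2x⁵ + 7x⁴ + 5x³. Remainder: −6x⁴ + 35x³ − 48x² + 6x + 44.
Step 4: lead(−6x⁴ + 35x³ − 48x² + 6x + 44) ÷ lead(D) = −6x⁴ ÷ −2x² = 3x². Subtract (3x²)·D = −6x⁴ + 21x³ + 15x². Remainder: 14x³ − 63x² + 6x + 44.
Step 5: lead(14x³ − 63x² + 6x + 44) ÷ lead(D) = 14x³ ÷ −2x² = −7x. Subtract (−7x)·D = 14x³ − 49x² − 35x. Remainder: −14x² + 41x + 44.
Step 6: lead(−14x² + 41x + 44) ÷ lead(D) = −14x² ÷ −2x² = 7. Subtract (7)·D = −14x² + 49x + 35. Remainder: −8x + 9.

R = [-8, 9]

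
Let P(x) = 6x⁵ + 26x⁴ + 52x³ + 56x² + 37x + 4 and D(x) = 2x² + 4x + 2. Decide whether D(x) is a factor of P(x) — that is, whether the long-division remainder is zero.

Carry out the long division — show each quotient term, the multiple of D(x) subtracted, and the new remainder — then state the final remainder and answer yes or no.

R(x) = 7x − 2, so D(x) is not a factor of P(x). no

Step 1: lead(6x⁵ + 26x⁴ + 52x³ + 56x² + 37x + 4) ÷ lead(D) = 6x⁵ ÷ 2x² = 3x³. Subtract (3x³)·D = 6x⁵ + 12x⁴ + 6x³. Remainder: 14x⁴ + 46x³ + 56x² + 37x + 4.
Step 2: lead(14x⁴ + 46x³ + 56x² + 37x + 4) ÷ lead(D) = 14x⁴ ÷ 2x² = 7x². Subtract (7x²)·D = 14x⁴ + 28x³ + 14x². Remainder: 18x³ + 42x² + 37x + 4.
Step 3: lead(18x³ + 42x² + 37x + 4) ÷ lead(D) = 18x³ ÷ 2x² = 9x. Subtract (9x)·D = 18x³ + 36x² + 18x. Remainder: 6x² + 19x + 4.
Step 4: lead(6x² + 19x + 4) ÷ lead(D) = 6x² ÷ 2x² = 3. Subtract (3)·D = 6x² + 12x + 6. Remainder: 7x − 2.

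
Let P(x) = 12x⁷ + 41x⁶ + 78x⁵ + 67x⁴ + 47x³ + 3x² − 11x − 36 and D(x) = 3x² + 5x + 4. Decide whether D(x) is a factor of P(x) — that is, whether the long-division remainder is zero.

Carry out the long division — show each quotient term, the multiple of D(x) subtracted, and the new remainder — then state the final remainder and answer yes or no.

R(x) = x − 4, so D(x) is not a factor of P(x). no

Step 1: lead(12x⁷ + 41x⁶ + 78x⁵ + 67x⁴ + 47x³ + 3x² − 11x − 36) ÷ lead(D) = 12x⁷ ÷ 3x² = 4x⁵. Subtract (4x⁵)·D = 12x⁷ + 20x⁶ + 16x⁵. Remainder: 21x⁶ + 62x⁵ + 67x⁴ + 47x³ + 3x² − 11x − 36.
Step 2: lead(21x⁶ + 62x⁵ + 67x⁴ + 47x³ + 3x² − 11x − 36) ÷ lead(D) = 21x⁶ ÷ 3x² = 7x⁴. Subtract (7x⁴)·D = 21x⁶ + 35x⁵ + 28x⁴. Remainder: 27x⁵ + 39x⁴ + 47x³ + 3x² − 11x − 36.
Step 3: lead(27x⁵ + 39x⁴ + 47x³ + 3x² − 11x − 36) ÷ lead(D) = 27x⁵ ÷ 3x² = 9x³. Subtract (9x³)·D = 27x⁵ + 45x⁴ + 36x³. Remainder: −6x⁴ + 11x³ + 3x² − 11x − 36.
Step 4: lead(−6x⁴ + 11x³ + 3x² − 11x − 36) ÷ lead(D) = −6x⁴ ÷ 3x² = −2x². Subtract (−2x²)·D = −6x⁴ − 10x³ − 8x². Remainder: 21x³ + 11x² − 11x − 36.
Step 5: lead(21x³ + 11x² − 11x − 36) ÷ lead(D) = 21x³ ÷ 3x² = 7x. Subtract (7x)·D = 21x³ + 35x² + 28x. Remainder: −24x² − 39x − 36.
Step 6: lead(−24x² − 39x − 36) ÷ lead(D) = −24x² ÷ 3x² = −8. Subtract (−8)·D = −24x² − 40x − 32. Remainder: x − 4.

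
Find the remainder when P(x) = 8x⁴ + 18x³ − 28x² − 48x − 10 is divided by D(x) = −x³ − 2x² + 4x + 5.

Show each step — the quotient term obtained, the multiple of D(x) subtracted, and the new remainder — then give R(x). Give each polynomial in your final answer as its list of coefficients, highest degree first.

Step 1: lead(8x⁴ + 18x³ − 28x² − 48x − 10) ÷ lead(D) = 8x⁴ ÷ −x³ = −8x. Subtract (−8x)·D = 8x⁴ + 16x³ − 32x² − 40x. Remainder: 2x³ + 4x² − 8x − 10.
Step 2: lead(2x³ + 4x² − 8x − 10) ÷ lead(D) = 2x³ ÷ −x³ = −2. Subtract (−2)·D = 2x³ + 4x² − 8x − 10. Remainder: 0.

R = [0]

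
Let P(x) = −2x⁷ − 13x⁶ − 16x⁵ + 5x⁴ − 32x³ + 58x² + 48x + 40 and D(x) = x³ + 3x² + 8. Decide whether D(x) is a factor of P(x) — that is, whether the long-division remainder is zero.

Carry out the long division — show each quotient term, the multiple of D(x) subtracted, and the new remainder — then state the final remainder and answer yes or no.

Step 1: lead(−2x⁷ − 13x⁶ − 16x⁵ + 5x⁴ − 32x³ + 58x² + 48x + 40) ÷ lead(D) = −2x⁷ ÷ x³ = −2x⁴. Subtract (−2x⁴)·D = −2x⁷ − 6x⁶ − 16x⁴. Remainder: −7x⁶ − 16x⁵ + 21x⁴ − 32x³ + 58x² + 48x + 40.
Step 2: lead(−7x⁶ − 16x⁵ + 21x⁴ − 32x³ + 58x² + 48x + 40) ÷ lead(D) = −7x⁶ ÷ x³ = −7x³. Subtract (−7x³)·D = −7x⁶ − 21x⁵ − 56x³. Remainder: 5x⁵ + 21x⁴ + 24x³ + 58x² + 48x + 40.
Step 3: lead(5x⁵ + 21x⁴ + 24x³ + 58x² + 48x + 40) ÷ lead(D) = 5x⁵ ÷ x³ = 5x². Subtract (5x²)·D = 5x⁵ + 15x⁴ + 40x². Remainder: 6x⁴ + 24x³ + 18x² + 48x + 40.
Step 4: lead(6x⁴ + 24x³ + 18x² + 48x + 40) ÷ lead(D) = 6x⁴ ÷ x³ = 6x. Subtract (6x)·D = 6x⁴ + 18x³ + 48x. Remainder: 6x³ + 18x² + 40.
Step 5: lead(6x³ + 18x² + 40) ÷ lead(D) = 6x³ ÷ x³ = 6. Subtract (6)·D = 6x³ + 18x² + 48. Remainder: −8.

R(x) = −8, so D(x) is not a factor of P(x). no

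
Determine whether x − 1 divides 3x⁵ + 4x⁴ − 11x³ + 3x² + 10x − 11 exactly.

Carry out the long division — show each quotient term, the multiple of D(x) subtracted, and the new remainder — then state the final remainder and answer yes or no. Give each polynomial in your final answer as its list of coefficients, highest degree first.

R = [-2], so D(x) is not a factor of P(x). no

Step 1: lead(3x⁵ + 4x⁴ − 11x³ + 3x² + 10x − 11) ÷ lead(D) = 3x⁵ ÷ x = 3x⁴. Subtract (3x⁴)·D = 3x⁵ − 3x⁴. Remainder: 7x⁴ − 11x³ + 3x² + 10x − 11.
Step 2: lead(7x⁴ − 11x³ + 3x² + 10x − 11) ÷ lead(D) = 7x⁴ ÷ x = 7x³. Subtract (7x³)·D = 7x⁴ − 7x³. Remainder: −4x³ + 3x² + 10x − 11.
Step 3: lead(−4x³ + 3x² + 10x − 11) ÷ lead(D) = −4x³ ÷ x = −4x². Subtract (−4x²)·D = −4x³ + 4x². Remainder: −x² + 10x − 11.
Step 4: lead(−x² + 10x − 11) ÷ lead(D) = −x² ÷ x = −x. Subtract (−x)·D = −x² + x. Remainder: 9x − 11.
Step 5: lead(9x − 11) ÷ lead(D) = 9x ÷ x = 9. Subtract (9)·D = 9x − 9. Remainder: −2.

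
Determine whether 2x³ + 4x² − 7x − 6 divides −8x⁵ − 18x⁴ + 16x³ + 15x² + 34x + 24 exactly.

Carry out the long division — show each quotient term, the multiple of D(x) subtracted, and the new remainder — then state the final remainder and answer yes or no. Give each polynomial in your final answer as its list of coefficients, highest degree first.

Step 1: lead(−8x⁵ − 18x⁴ + 16x³ + 15x² + 34x + 24) ÷ lead(D) = −8x⁵ ÷ 2x³ = −4x². Subtract (−4x²)·D = −8x⁵ − 16x⁴ + 28x³ + 24x². Remainder: −2x⁴ − 12x³ − 9x² + 34x + 24.
Step 2: lead(−2x⁴ − 12x³ − 9x² + 34x + 24) ÷ lead(D) = −2x⁴ ÷ 2x³ = −x. Subtract (−x)·D = −2x⁴ − 4x³ + 7x² + 6x. Remainder: −8x³ − 16x² + 28x + 24.
Step 3: lead(−8x³ − 16x² + 28x + 24) ÷ lead(D) = −8x³ ÷ 2x³ = −4. Subtract (−4)·D = −8x³ − 16x² + 28x + 24. Remainder: 0.

R = [0], so D(x) is a factor of P(x). yes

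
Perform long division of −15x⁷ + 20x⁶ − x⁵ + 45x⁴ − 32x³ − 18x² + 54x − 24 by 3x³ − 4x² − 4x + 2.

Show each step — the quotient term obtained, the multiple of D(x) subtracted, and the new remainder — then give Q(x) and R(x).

Step 1: lead(−15x⁷ + 20x⁶ − x⁵ + 45x⁴ − 32x³ − 18x² + 54x − 24) ÷ lead(D) = −15x⁷ ÷ 3x³ = −5x⁴. Subtract (−5x⁴)·D = −15x⁷ + 20x⁶ + 20x⁵ − 10x⁴. Remainder: −21x⁵ + 55x⁴ − 32x³ − 18x² + 54x − 24.
Step 2: lead(−21x⁵ + 55x⁴ − 32x³ − 18x² + 54x − 24) ÷ lead(D) = −21x⁵ ÷ 3x³ = −7x². Subtract (−7x²)·D = −21x⁵ + 28x⁴ + 28x³ − 14x². Remainder: 27x⁴ − 60x³ − 4x² + 54x − 24.
Step 3: lead(27x⁴ − 60x³ − 4x² + 54x − 24) ÷ lead(D) = 27x⁴ ÷ 3x³ = 9x. Subtract (9x)·D = 27x⁴ − 36x³ − 36x² + 18x. Remainder: −24x³ + 32x² + 36x − 24.
Step 4: lead(−24x³ + 32x² + 36x − 24) ÷ lead(D) = −24x³ ÷ 3x³ = −8. Subtract (−8)·D = −24x³ + 32x² + 32x − 16. Remainder: 4x − 8.

Q(x) = −5x⁴ − 7x² + 9x − 8; R(x) = 4x − 8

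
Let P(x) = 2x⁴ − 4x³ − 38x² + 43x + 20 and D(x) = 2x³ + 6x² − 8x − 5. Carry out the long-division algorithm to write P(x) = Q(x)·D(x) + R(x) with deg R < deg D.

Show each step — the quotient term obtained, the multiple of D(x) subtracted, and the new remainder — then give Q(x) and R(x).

Step 1: lead(2x⁴ − 4x³ − 38x² + 43x + 20) ÷ lead(D) = 2x⁴ ÷ 2x³ = x. Subtract (x)·D = 2x⁴ + 6x³ − 8x² − 5x. Remainder: −10x³ − 30x² + 48x + 20.
Step 2: lead(−10x³ − 30x² + 48x + 20) ÷ lead(D) = −10x³ ÷ 2x³ = −5. Subtract (−5)·D = −10x³ − 30x² + 40x + 25. Remainder: 8x − 5.

Q(x) = x − 5; R(x) = 8x − 5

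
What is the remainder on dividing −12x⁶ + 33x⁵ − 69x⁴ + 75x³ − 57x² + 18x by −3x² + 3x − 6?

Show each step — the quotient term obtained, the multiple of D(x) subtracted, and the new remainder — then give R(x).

R(x) = 0

Step 1: lead(−12x⁶ + 33x⁵ − 69x⁴ + 75x³ − 57x² + 18x) ÷ lead(D) = −12x⁶ ÷ −3x² = 4x⁴. Subtract (4x⁴)·D = −12x⁶ + 12x⁵ − 24x⁴. Remainder: 21x⁵ − 45x⁴ + 75x³ − 57x² + 18x.
Step 2: lead(21x⁵ − 45x⁴ + 75x³ − 57x² + 18x) ÷ lead(D) = 21x⁵ ÷ −3x² = −7x³. Subtract (−7x³)·D = 21x⁵ − 21x⁴ + 42x³. Remainder: −24x⁴ + 33x³ − 57x² + 18x.
Step 3: lead(−24x⁴ + 33x³ − 57x² + 18x) ÷ lead(D) = −24x⁴ ÷ −3x² = 8x². Subtract (8x²)·D = −24x⁴ + 24x³ − 48x². Remainder: 9x³ − 9x² + 18x.
Step 4: lead(9x³ − 9x² + 18x) ÷ lead(D) = 9x³ ÷ −3x² = −3x. Subtract (−3x)·D = 9x³ − 9x² + 18x. Remainder: 0.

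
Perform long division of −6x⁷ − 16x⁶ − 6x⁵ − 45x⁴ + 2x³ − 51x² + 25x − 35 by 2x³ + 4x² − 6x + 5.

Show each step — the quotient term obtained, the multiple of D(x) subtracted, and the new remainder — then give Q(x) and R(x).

Q(x) = −3x⁴ − 2x³ − 8x² − 5x − 8; R(x) = −9x² + 2x + 5

Step 1: lead(−6x⁷ − 16x⁶ − 6x⁵ − 45x⁴ + 2x³ − 51x² + 25x − 35) ÷ lead(D) = −6x⁷ ÷ 2x³ = −3x⁴. Subtract (−3x⁴)·D = −6x⁷ − 12x⁶ + 18x⁵ − 15x⁴. Remainder: −4x⁶ − 24x⁵ − 30x⁴ + 2x³ − 51x² + 25x − 35.
Step 2: lead(−4x⁶ − 24x⁵ − 30x⁴ + 2x³ − 51x² + 25x − 35) ÷ lead(D) = −4x⁶ ÷ 2x³ = −2x³. Subtract (−2x³)·D = −4x⁶ − 8x⁵ + 12x⁴ − 10x³. Remainder: −16x⁵ − 42x⁴ + 12x³ − 51x² + 25x − 35.
Step 3: lead(−16x⁵ − 42x⁴ + 12x³ − 51x² + 25x − 35) ÷ lead(D) = −16x⁵ ÷ 2x³ = −8x². Subtract (−8x²)·D = −16x⁵ − 32x⁴ + 48x³ − 40x². Remainder: −10x⁴ − 36x³ − 11x² + 25x − 35.
Step 4: lead(−10x⁴ − 36x³ − 11x² + 25x − 35) ÷ lead(D) = −10x⁴ ÷ 2x³ = −5x. Subtract (−5x)·D = −10x⁴ − 20x³ + 30x² − 25x. Remainder: −16x³ − 41x² + 50x − 35.
Step 5: lead(−16x³ − 41x² + 50x − 35) ÷ lead(D) = −16x³ ÷ 2x³ = −8. Subtract (−8)·D = −16x³ − 32x² + 48x − 40. Remainder: −9x² + 2x + 5.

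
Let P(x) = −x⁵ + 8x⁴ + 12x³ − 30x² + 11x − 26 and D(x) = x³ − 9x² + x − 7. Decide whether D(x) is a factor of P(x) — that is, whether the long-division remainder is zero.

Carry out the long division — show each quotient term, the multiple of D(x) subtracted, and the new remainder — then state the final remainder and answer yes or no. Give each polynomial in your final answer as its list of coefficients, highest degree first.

Step 1: lead(−x⁵ + 8x⁴ + 12x³ − 30x² + 11x − 26) ÷ lead(D) = −x⁵ ÷ x³ = −x². Subtract (−x²)·D = −x⁵ + 9x⁴ − x³ + 7x². Remainder: −x⁴ + 13x³ − 37x² + 11x − 26.
Step 2: lead(−x⁴ + 13x³ − 37x² + 11x − 26) ÷ lead(D) = −x⁴ ÷ x³ = −x. Subtract (−x)·D = −x⁴ + 9x³ − x² + 7x. Remainder: 4x³ − 36x² + 4x − 26.
Step 3: lead(4x³ − 36x² + 4x − 26) ÷ lead(D) = 4x³ ÷ x³ = 4. Subtract (4)·D = 4x³ − 36x² + 4x − 28. Remainder: 2.

R = [2], so D(x) is not a factor of P(x). no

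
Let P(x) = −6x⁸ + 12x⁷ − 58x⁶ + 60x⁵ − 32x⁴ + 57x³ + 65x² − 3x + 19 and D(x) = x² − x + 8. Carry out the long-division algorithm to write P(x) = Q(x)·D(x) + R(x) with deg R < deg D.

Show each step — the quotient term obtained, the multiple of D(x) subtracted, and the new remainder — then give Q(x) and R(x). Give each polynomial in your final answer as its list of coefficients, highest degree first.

Step 1: lead(−6x⁸ + 12x⁷ − 58x⁶ + 60x⁵ − 32x⁴ + 57x³ + 65x² − 3x + 19) ÷ lead(D) = −6x⁸ ÷ x² = −6x⁶. Subtract (−6x⁶)·D = −6x⁸ + 6x⁷ − 48x⁶. Remainder: 6x⁷ − 10x⁶ + 60x⁵ − 32x⁴ + 57x³ + 65x² − 3x + 19.
Step 2: lead(6x⁷ − 10x⁶ + 60x⁵ − 32x⁴ + 57x³ + 65x² − 3x + 19) ÷ lead(D) = 6x⁷ ÷ x² = 6x⁵. Subtract (6x⁵)·D = 6x⁷ − 6x⁶ + 48x⁵. Remainder: −4x⁶ + 12x⁵ − 32x⁴ + 57x³ + 65x² − 3x + 19.
Step 3: lead(−4x⁶ + 12x⁵ − 32x⁴ + 57x³ + 65x² − 3x + 19) ÷ lead(D) = −4x⁶ ÷ x² = −4x⁴. Subtract (−4x⁴)·D = −4x⁶ + 4x⁵ − 32x⁴. Remainder: 8x⁵ + 57x³ + 65x² − 3x + 19.
Step 4: lead(8x⁵ + 57x³ + 65x² − 3x + 19) ÷ lead(D) = 8x⁵ ÷ x² = 8x³. Subtract (8x³)·D = 8x⁵ − 8x⁴ + 64x³. Remainder: 8x⁴ − 7x³ + 65x² − 3x + 19.
Step 5: lead(8x⁴ − 7x³ + 65x² − 3x + 19) ÷ lead(D) = 8x⁴ ÷ x² = 8x². Subtract (8x²)·D = 8x⁴ − 8x³ + 64x². Remainder: x³ + x² − 3x + 19.
Step 6: lead(x³ + x² − 3x + 19) ÷ lead(D) = x³ ÷ x² = x. Subtract (x)·D = x³ − x² + 8x. Remainder: 2x² − 11x + 19.
Step 7: lead(2x² − 11x + 19) ÷ lead(D) = 2x² ÷ x² = 2. Subtract (2)·D = 2x² − 2x + 16. Remainder: −9x + 3.

Q = [-6, 6, -4, 8, 8, 1, 2]; R = [-9, 3]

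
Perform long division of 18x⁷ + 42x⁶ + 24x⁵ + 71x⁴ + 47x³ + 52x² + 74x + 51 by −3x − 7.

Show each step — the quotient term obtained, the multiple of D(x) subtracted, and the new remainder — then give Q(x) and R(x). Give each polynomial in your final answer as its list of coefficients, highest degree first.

Q = [-6, 0, -8, -5, -4, -8, -6]; R = [9]

Step 1: lead(18x⁷ + 42x⁶ + 24x⁵ + 71x⁴ + 47x³ + 52x² + 74x + 51) ÷ lead(D) = 18x⁷ ÷ −3x = −6x⁶. Subtract (−6x⁶)·D = 18x⁷ + 42x⁶. Remainder: 24x⁵ + 71x⁴ + 47x³ + 52x² + 74x + 51.
Step 2: lead(24x⁵ + 71x⁴ + 47x³ + 52x² + 74x + 51) ÷ lead(D) = 24x⁵ ÷ −3x = −8x⁴. Subtract (−8x⁴)·D = 24x⁵ + 56x⁴. Remainder: 15x⁴ + 47x³ + 52x² + 74x + 51.
Step 3: lead(15x⁴ + 47x³ + 52x² + 74x + 51) ÷ lead(D) = 15x⁴ ÷ −3x = −5x³. Subtract (−5x³)·D = 15x⁴ + 35x³. Remainder: 12x³ + 52x² + 74x + 51.
Step 4: lead(12x³ + 52x² + 74x + 51) ÷ lead(D) = 12x³ ÷ −3x = −4x². Subtract (−4x²)·D = 12x³ + 28x². Remainder: 24x² + 74x + 51.
Step 5: lead(24x² + 74x + 51) ÷ lead(D) = 24x² ÷ −3x = −8x. Subtract (−8x)·D = 24x² + 56x. Remainder: 18x + 51.
Step 6: lead(18x + 51) ÷ lead(D) = 18x ÷ −3x = −6. Subtract (−6)·D = 18x + 42. Remainder: 9.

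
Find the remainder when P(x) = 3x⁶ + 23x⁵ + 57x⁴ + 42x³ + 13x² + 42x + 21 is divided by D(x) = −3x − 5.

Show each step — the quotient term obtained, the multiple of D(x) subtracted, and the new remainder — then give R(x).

R(x) = 1

Step 1: lead(3x⁶ + 23x⁵ + 57x⁴ + 42x³ + 13x² + 42x + 21) ÷ lead(D) = 3x⁶ ÷ −3x = −x⁵. Subtract (−x⁵)·D = 3x⁶ + 5x⁵. Remainder: 18x⁵ + 57x⁴ + 42x³ + 13x² + 42x + 21.
Step 2: lead(18x⁵ + 57x⁴ + 42x³ + 13x² + 42x + 21) ÷ lead(D) = 18x⁵ ÷ −3x = −6x⁴. Subtract (−6x⁴)·D = 18x⁵ + 30x⁴. Remainder: 27x⁴ + 42x³ + 13x² + 42x + 21.
Step 3: lead(27x⁴ + 42x³ + 13x² + 42x + 21) ÷ lead(D) = 27x⁴ ÷ −3x = −9x³. Subtract (−9x³)·D = 27x⁴ + 45x³. Remainder: −3x³ + 13x² + 42x + 21.
Step 4: lead(−3x³ + 13x² + 42x + 21) ÷ lead(D) = −3x³ ÷ −3x = x². Subtract (x²)·D = −3x³ − 5x². Remainder: 18x² + 42x + 21.
Step 5: lead(18x² + 42x + 21) ÷ lead(D) = 18x² ÷ −3x = −6x. Subtract (−6x)·D = 18x² + 30x. Remainder: 12x + 21.
Step 6: lead(12x + 21) ÷ lead(D) = 12x ÷ −3x = −4. Subtract (−4)·D = 12x + 20. Remainder: 1.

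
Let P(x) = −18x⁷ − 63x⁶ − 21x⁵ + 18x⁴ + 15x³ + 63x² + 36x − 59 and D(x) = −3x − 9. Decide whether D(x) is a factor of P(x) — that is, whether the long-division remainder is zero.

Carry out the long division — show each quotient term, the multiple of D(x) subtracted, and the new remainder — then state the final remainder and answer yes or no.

R(x) = −5, so D(x) is not a factor of P(x). no

Step 1: lead(−18x⁷ − 63x⁶ − 21x⁵ + 18x⁴ + 15x³ + 63x² + 36x − 59) ÷ lead(D) = −18x⁷ ÷ −3x = 6x⁶. Subtract (6x⁶)·D = −18x⁷ − 54x⁶. Remainder: −9x⁶ − 21x⁵ + 18x⁴ + 15x³ + 63x² + 36x − 59.
Step 2: lead(−9x⁶ − 21x⁵ + 18x⁴ + 15x³ + 63x² + 36x − 59) ÷ lead(D) = −9x⁶ ÷ −3x = 3x⁵. Subtract (3x⁵)·D = −9x⁶ − 27x⁵. Remainder: 6x⁵ + 18x⁴ + 15x³ + 63x² + 36x − 59.
Step 3: lead(6x⁵ + 18x⁴ + 15x³ + 63x² + 36x − 59) ÷ lead(D) = 6x⁵ ÷ −3x = −2x⁴. Subtract (−2x⁴)·D = 6x⁵ + 18x⁴. Remainder: 15x³ + 63x² + 36x − 59.
Step 4: lead(15x³ + 63x² + 36x − 59) ÷ lead(D) = 15x³ ÷ −3x = −5x². Subtract (−5x²)·D = 15x³ + 45x². Remainder: 18x² + 36x − 59.
Step 5: lead(18x² + 36x − 59) ÷ lead(D) = 18x² ÷ −3x = −6x. Subtract (−6x)·D = 18x² + 54x. Remainder: −18x − 59.
Step 6: lead(−18x − 59) ÷ lead(D) = −18x ÷ −3x = 6. Subtract (6)·D = −18x − 54. Remainder: −5.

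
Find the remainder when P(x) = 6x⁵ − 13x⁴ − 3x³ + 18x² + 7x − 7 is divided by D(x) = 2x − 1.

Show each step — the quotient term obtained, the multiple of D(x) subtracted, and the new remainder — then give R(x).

R(x) = 0

Step 1: lead(6x⁵ − 13x⁴ − 3x³ + 18x² + 7x − 7) ÷ lead(D) = 6x⁵ ÷ 2x = 3x⁴. Subtract (3x⁴)·D = 6x⁵ − 3x⁴. Remainder: −10x⁴ − 3x³ + 18x² + 7x − 7.
Step 2: lead(−10x⁴ − 3x³ + 18x² + 7x − 7) ÷ lead(D) = −10x⁴ ÷ 2x = −5x³. Subtract (−5x³)·D = −10x⁴ + 5x³. Remainder: −8x³ + 18x² + 7x − 7.
Step 3: lead(−8x³ + 18x² + 7x − 7) ÷ lead(D) = −8x³ ÷ 2x = −4x². Subtract (−4x²)·D = −8x³ + 4x². Remainder: 14x² + 7x − 7.
Step 4: lead(14x² + 7x − 7) ÷ lead(D) = 14x² ÷ 2x = 7x. Subtract (7x)·D = 14x² − 7x. Remainder: 14x − 7.
Step 5: lead(14x − 7) ÷ lead(D) = 14x ÷ 2x = 7. Subtract (7)·D = 14x − 7. Remainder: 0.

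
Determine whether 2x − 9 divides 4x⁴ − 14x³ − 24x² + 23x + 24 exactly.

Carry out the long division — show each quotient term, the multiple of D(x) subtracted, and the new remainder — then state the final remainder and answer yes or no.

R(x) = 6, so D(x) is not a factor of P(x). no

Step 1: lead(4x⁴ − 14x³ − 24x² + 23x + 24) ÷ lead(D) = 4x⁴ ÷ 2x = 2x³. Subtract (2x³)·D = 4x⁴ − 18x³. Remainder: 4x³ − 24x² + 23x + 24.
Step 2: lead(4x³ − 24x² + 23x + 24) ÷ lead(D) = 4x³ ÷ 2x = 2x². Subtract (2x²)·D = 4x³ − 18x². Remainder: −6x² + 23x + 24.
Step 3: lead(−6x² + 23x + 24) ÷ lead(D) = −6x² ÷ 2x = −3x. Subtract (−3x)·D = −6x² + 27x. Remainder: −4x + 24.
Step 4: lead(−4x + 24) ÷ lead(D) = −4x ÷ 2x = −2. Subtract (−2)·D = −4x + 18. Remainder: 6.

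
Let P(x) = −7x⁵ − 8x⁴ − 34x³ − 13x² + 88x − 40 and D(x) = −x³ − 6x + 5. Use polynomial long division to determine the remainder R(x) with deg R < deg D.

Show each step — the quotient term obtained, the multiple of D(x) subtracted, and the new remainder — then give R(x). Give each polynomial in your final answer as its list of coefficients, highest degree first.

R = [0]

Step 1: lead(−7x⁵ − 8x⁴ − 34x³ − 13x² + 88x − 40) ÷ lead(D) = −7x⁵ ÷ −x³ = 7x². Subtract (7x²)·D = −7x⁵ − 42x³ + 35x². Remainder: −8x⁴ + 8x³ − 48x² + 88x − 40.
Step 2: lead(−8x⁴ + 8x³ − 48x² + 88x − 40) ÷ lead(D) = −8x⁴ ÷ −x³ = 8x. Subtract (8x)·D = −8x⁴ − 48x² + 40x. Remainder: 8x³ + 48x − 40.
Step 3: lead(8x³ + 48x − 40) ÷ lead(D) = 8x³ ÷ −x³ = −8. Subtract (−8)·D = 8x³ + 48x − 40. Remainder: 0.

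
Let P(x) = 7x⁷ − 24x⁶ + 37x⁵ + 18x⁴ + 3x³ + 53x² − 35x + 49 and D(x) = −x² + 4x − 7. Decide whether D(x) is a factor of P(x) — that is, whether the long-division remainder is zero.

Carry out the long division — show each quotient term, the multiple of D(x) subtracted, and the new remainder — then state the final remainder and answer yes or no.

R(x) = 0, so D(x) is a factor of P(x). yes

Step 1: lead(7x⁷ − 24x⁶ + 37x⁵ + 18x⁴ + 3x³ + 53x² − 35x + 49) ÷ lead(D) = 7x⁷ ÷ −x² = −7x⁵. Subtract (−7x⁵)·D = 7x⁷ − 28x⁶ + 49x⁵. Remainder: 4x⁶ − 12x⁵ + 18x⁴ + 3x³ + 53x² − 35x + 49.
Step 2: lead(4x⁶ − 12x⁵ + 18x⁴ + 3x³ + 53x² − 35x + 49) ÷ lead(D) = 4x⁶ ÷ −x² = −4x⁴. Subtract (−4x⁴)·D = 4x⁶ − 16x⁵ + 28x⁴. Remainder: 4x⁵ − 10x⁴ + 3x³ + 53x² − 35x + 49.
Step 3: lead(4x⁵ − 10x⁴ + 3x³ + 53x² − 35x + 49) ÷ lead(D) = 4x⁵ ÷ −x² = −4x³. Subtract (−4x³)·D = 4x⁵ − 16x⁴ + 28x³. Remainder: 6x⁴ − 25x³ + 53x² − 35x + 49.
Step 4: lead(6x⁴ − 25x³ + 53x² − 35x + 49) ÷ lead(D) = 6x⁴ ÷ −x² = −6x². Subtract (−6x²)·D = 6x⁴ − 24x³ + 42x². Remainder: −x³ + 11x² − 35x + 49.
Step 5: lead(−x³ + 11x² − 35x + 49) ÷ lead(D) = −x³ ÷ −x² = x. Subtract (x)·D = −x³ + 4x² − 7x. Remainder: 7x² − 28x + 49.
Step 6: lead(7x² − 28x + 49) ÷ lead(D) = 7x² ÷ −x² = −7. Subtract (−7)·D = 7x² − 28x + 49. Remainder: 0.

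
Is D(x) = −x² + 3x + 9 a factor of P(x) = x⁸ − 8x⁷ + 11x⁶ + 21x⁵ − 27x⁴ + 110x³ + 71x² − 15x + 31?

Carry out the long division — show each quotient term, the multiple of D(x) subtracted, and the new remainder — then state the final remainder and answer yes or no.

R(x) = −9x − 5, so D(x) is not a factor of P(x). no

Step 1: lead(x⁸ − 8x⁷ + 11x⁶ + 21x⁵ − 27x⁴ + 110x³ + 71x² − 15x + 31) ÷ lead(D) = x⁸ ÷ −x² = −x⁶. Subtract (−x⁶)·D = x⁸ − 3x⁷ − 9x⁶. Remainder: −5x⁷ + 20x⁶ + 21x⁵ − 27x⁴ + 110x³ + 71x² − 15x + 31.
Step 2: lead(−5x⁷ + 20x⁶ + 21x⁵ − 27x⁴ + 110x³ + 71x² − 15x + 31) ÷ lead(D) = −5x⁷ ÷ −x² = 5x⁵. Subtract (5x⁵)·D = −5x⁷ + 15x⁶ + 45x⁵. Remainder: 5x⁶ − 24x⁵ − 27x⁴ + 110x³ + 71x² − 15x + 31.
Step 3: lead(5x⁶ − 24x⁵ − 27x⁴ + 110x³ + 71x² − 15x + 31) ÷ lead(D) = 5x⁶ ÷ −x² = −5x⁴. Subtract (−5x⁴)·D = 5x⁶ − 15x⁵ − 45x⁴. Remainder: −9x⁵ + 18x⁴ + 110x³ + 71x² − 15x + 31.
Step 4: lead(−9x⁵ + 18x⁴ + 110x³ + 71x² − 15x + 31) ÷ lead(D) = −9x⁵ ÷ −x² = 9x³. Subtract (9x³)·D = −9x⁵ + 27x⁴ + 81x³. Remainder: −9x⁴ + 29x³ + 71x² − 15x + 31.
Step 5: lead(−9x⁴ + 29x³ + 71x² − 15x + 31) ÷ lead(D) = −9x⁴ ÷ −x² = 9x². Subtract (9x²)·D = −9x⁴ + 27x³ + 81x². Remainder: 2x³ − 10x² − 15x + 31.
Step 6: lead(2x³ − 10x² − 15x + 31) ÷ lead(D) = 2x³ ÷ −x² = −2x. Subtract (−2x)·D = 2x³ − 6x² − 18x. Remainder: −4x² + 3x + 31.
Step 7: lead(−4x² + 3x + 31) ÷ lead(D) = −4x² ÷ −x² = 4. Subtract (4)·D = −4x² + 12x + 36. Remainder: −9x − 5.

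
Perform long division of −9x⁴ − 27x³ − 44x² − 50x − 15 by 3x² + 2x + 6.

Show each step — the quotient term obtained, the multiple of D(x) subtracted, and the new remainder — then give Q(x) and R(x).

Step 1: lead(−9x⁴ − 27x³ − 44x² − 50x − 15) ÷ lead(D) = −9x⁴ ÷ 3x² = −3x². Subtract (−3x²)·D = −9x⁴ − 6x³ − 18x². Remainder: −21x³ − 26x² − 50x − 15.
Step 2: lead(−21x³ − 26x² − 50x − 15) ÷ lead(D) = −21x³ ÷ 3x² = −7x. Subtract (−7x)·D = −21x³ − 14x² − 42x. Remainder: −12x² − 8x − 15.
Step 3: lead(−12x² − 8x − 15) ÷ lead(D) = −12x² ÷ 3x² = −4. Subtract (−4)·D = −12x² − 8x − 24. Remainder: 9.

Q(x) = −3x² − 7x − 4; R(x) = 9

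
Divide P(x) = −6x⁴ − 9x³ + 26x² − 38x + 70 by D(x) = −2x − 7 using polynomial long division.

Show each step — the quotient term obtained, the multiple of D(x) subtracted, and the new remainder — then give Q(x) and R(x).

Q(x) = 3x³ − 6x² + 8x − 9; R(x) = 7

Step 1: lead(−6x⁴ − 9x³ + 26x² − 38x + 70) ÷ lead(D) = −6x⁴ ÷ −2x = 3x³. Subtract (3x³)·D = −6x⁴ − 21x³. Remainder: 12x³ + 26x² − 38x + 70.
Step 2: lead(12x³ + 26x² − 38x + 70) ÷ lead(D) = 12x³ ÷ −2x = −6x². Subtract (−6x²)·D = 12x³ + 42x². Remainder: −16x² − 38x + 70.
Step 3: lead(−16x² − 38x + 70) ÷ lead(D) = −16x² ÷ −2x = 8x. Subtract (8x)·D = −16x² − 56x. Remainder: 18x + 70.
Step 4: lead(18x + 70) ÷ lead(D) = 18x ÷ −2x = −9. Subtract (−9)·D = 18x + 63. Remainder: 7.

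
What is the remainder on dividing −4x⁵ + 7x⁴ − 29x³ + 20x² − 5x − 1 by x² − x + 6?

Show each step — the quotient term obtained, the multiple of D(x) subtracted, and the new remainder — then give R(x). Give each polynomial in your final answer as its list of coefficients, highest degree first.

R = [7, -1]

Step 1: lead(−4x⁵ + 7x⁴ − 29x³ + 20x² − 5x − 1) ÷ lead(D) = −4x⁵ ÷ x² = −4x³. Subtract (−4x³)·D = −4x⁵ + 4x⁴ − 24x³. Remainder: 3x⁴ − 5x³ + 20x² − 5x − 1.
Step 2: lead(3x⁴ − 5x³ + 20x² − 5x − 1) ÷ lead(D) = 3x⁴ ÷ x² = 3x². Subtract (3x²)·D = 3x⁴ − 3x³ + 18x². Remainder: −2x³ + 2x² − 5x − 1.
Step 3: lead(−2x³ + 2x² − 5x − 1) ÷ lead(D) = −2x³ ÷ x² = −2x. Subtract (−2x)·D = −2x³ + 2x² − 12x. Remainder: 7x − 1.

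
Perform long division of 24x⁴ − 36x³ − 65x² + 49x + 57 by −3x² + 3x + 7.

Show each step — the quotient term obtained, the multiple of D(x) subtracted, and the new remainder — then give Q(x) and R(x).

Step 1: lead(24x⁴ − 36x³ − 65x² + 49x + 57) ÷ lead(D) = 24x⁴ ÷ −3x² = −8x². Subtract (−8x²)·D = 24x⁴ − 24x³ − 56x². Remainder: −12x³ − 9x² + 49x + 57.
Step 2: lead(−12x³ − 9x² + 49x + 57) ÷ lead(D) = −12x³ ÷ −3x² = 4x. Subtract (4x)·D = −12x³ + 12x² + 28x. Remainder: −21x² + 21x + 57.
Step 3: lead(−21x² + 21x + 57) ÷ lead(D) = −21x² ÷ −3x² = 7. Subtract (7)·D = −21x² + 21x + 49. Remainder: 8.

Q(x) = −8x² + 4x + 7; R(x) = 8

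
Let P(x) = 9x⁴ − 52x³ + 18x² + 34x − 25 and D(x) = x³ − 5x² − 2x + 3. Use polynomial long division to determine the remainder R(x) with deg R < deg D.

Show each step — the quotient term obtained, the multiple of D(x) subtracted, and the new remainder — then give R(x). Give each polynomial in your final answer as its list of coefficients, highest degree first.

Step 1: lead(9x⁴ − 52x³ + 18x² + 34x − 25) ÷ lead(D) = 9x⁴ ÷ x³ = 9x. Subtract (9x)·D = 9x⁴ − 45x³ − 18x² + 27x. Remainder: −7x³ + 36x² + 7x − 25.
Step 2: lead(−7x³ + 36x² + 7x − 25) ÷ lead(D) = −7x³ ÷ x³ = −7. Subtract (−7)·D = −7x³ + 35x² + 14x − 21. Remainder: x² − 7x − 4.

R = [1, -7, -4]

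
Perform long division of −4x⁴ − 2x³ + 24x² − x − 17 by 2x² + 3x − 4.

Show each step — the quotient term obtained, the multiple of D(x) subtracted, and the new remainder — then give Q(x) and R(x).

Step 1: lead(−4x⁴ − 2x³ + 24x² − x − 17) ÷ lead(D) = −4x⁴ ÷ 2x² = −2x². Subtract (−2x²)·D = −4x⁴ − 6x³ + 8x². Remainder: 4x³ + 16x² − x − 17.
Step 2: lead(4x³ + 16x² − x − 17) ÷ lead(D) = 4x³ ÷ 2x² = 2x. Subtract (2x)·D = 4x³ + 6x² − 8x. Remainder: 10x² + 7x − 17.
Step 3: lead(10x² + 7x − 17) ÷ lead(D) = 10x² ÷ 2x² = 5. Subtract (5)·D = 10x² + 15x − 20. Remainder: −8x + 3.

Q(x) = −2x² + 2x + 5; R(x) = −8x + 3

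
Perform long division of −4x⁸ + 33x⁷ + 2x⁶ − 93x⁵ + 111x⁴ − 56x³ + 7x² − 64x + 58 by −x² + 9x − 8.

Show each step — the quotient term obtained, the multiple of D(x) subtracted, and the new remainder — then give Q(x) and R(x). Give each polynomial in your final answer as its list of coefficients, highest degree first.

Q = [4, 3, -7, 6, -1, -1, -8]; R = [-6]

Step 1: lead(−4x⁸ + 33x⁷ + 2x⁶ − 93x⁵ + 111x⁴ − 56x³ + 7x² − 64x + 58) ÷ lead(D) = −4x⁸ ÷ −x² = 4x⁶. Subtract (4x⁶)·D = −4x⁸ + 36x⁷ − 32x⁶. Remainder: −3x⁷ + 34x⁶ − 93x⁵ + 111x⁴ − 56x³ + 7x² − 64x + 58.
Step 2: lead(−3x⁷ + 34x⁶ − 93x⁵ + 111x⁴ − 56x³ + 7x² − 64x + 58) ÷ lead(D) = −3x⁷ ÷ −x² = 3x⁵. Subtract (3x⁵)·D = −3x⁷ + 27x⁶ − 24x⁵. Remainder: 7x⁶ − 69x⁵ + 111x⁴ − 56x³ + 7x² − 64x + 58.
Step 3: lead(7x⁶ − 69x⁵ + 111x⁴ − 56x³ + 7x² − 64x + 58) ÷ lead(D) = 7x⁶ ÷ −x² = −7x⁴. Subtract (−7x⁴)·D = 7x⁶ − 63x⁵ + 56x⁴. Remainder: −6x⁵ + 55x⁴ − 56x³ + 7x² − 64x + 58.
Step 4: lead(−6x⁵ + 55x⁴ − 56x³ + 7x² − 64x + 58) ÷ lead(D) = −6x⁵ ÷ −x² = 6x³. Subtract (6x³)·D = −6x⁵ + 54x⁴ − 48x³. Remainder: x⁴ − 8x³ + 7x² − 64x + 58.
Step 5: lead(x⁴ − 8x³ + 7x² − 64x + 58) ÷ lead(D) = x⁴ ÷ −x² = −x². Subtract (−x²)·D = x⁴ − 9x³ + 8x². Remainder: x³ − x² − 64x + 58.
Step 6: lead(x³ − x² − 64x + 58) ÷ lead(D) = x³ ÷ −x² = −x. Subtract (−x)·D = x³ − 9x² + 8x. Remainder: 8x² − 72x + 58.
Step 7: lead(8x² − 72x + 58) ÷ lead(D) = 8x² ÷ −x² = −8. Subtract (−8)·D = 8x² − 72x + 64. Remainder: −6.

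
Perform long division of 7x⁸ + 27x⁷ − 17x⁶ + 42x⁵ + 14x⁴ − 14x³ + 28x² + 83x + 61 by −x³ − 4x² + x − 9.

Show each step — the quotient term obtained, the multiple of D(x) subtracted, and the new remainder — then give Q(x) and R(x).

Q(x) = −7x⁵ + x⁴ + 6x³ − 2x² − 9x − 6; R(x) = −5x² + 8x + 7

Step 1: lead(7x⁸ + 27x⁷ − 17x⁶ + 42x⁵ + 14x⁴ − 14x³ + 28x² + 83x + 61) ÷ lead(D) = 7x⁸ ÷ −x³ = −7x⁵. Subtract (−7x⁵)·D = 7x⁸ + 28x⁷ − 7x⁶ + 63x⁵. Remainder: −x⁷ − 10x⁶ − 21x⁵ + 14x⁴ − 14x³ + 28x² + 83x + 61.
Step 2: lead(−x⁷ − 10x⁶ − 21x⁵ + 14x⁴ − 14x³ + 28x² + 83x + 61) ÷ lead(D) = −x⁷ ÷ −x³ = x⁴. Subtract (x⁴)·D = −x⁷ − 4x⁶ + x⁵ − 9x⁴. Remainder: −6x⁶ − 22x⁵ + 23x⁴ − 14x³ + 28x² + 83x + 61.
Step 3: lead(−6x⁶ − 22x⁵ + 23x⁴ − 14x³ + 28x² + 83x + 61) ÷ lead(D) = −6x⁶ ÷ −x³ = 6x³. Subtract (6x³)·D = −6x⁶ − 24x⁵ + 6x⁴ − 54x³. Remainder: 2x⁵ + 17x⁴ + 40x³ + 28x² + 83x + 61.
Step 4: lead(2x⁵ + 17x⁴ + 40x³ + 28x² + 83x + 61) ÷ lead(D) = 2x⁵ ÷ −x³ = −2x². Subtract (−2x²)·D = 2x⁵ + 8x⁴ − 2x³ + 18x². Remainder: 9x⁴ + 42x³ + 10x² + 83x + 61.
Step 5: lead(9x⁴ + 42x³ + 10x² + 83x + 61) ÷ lead(D) = 9x⁴ ÷ −x³ = −9x. Subtract (−9x)·D = 9x⁴ + 36x³ − 9x² + 81x. Remainder: 6x³ + 19x² + 2x + 61.
Step 6: lead(6x³ + 19x² + 2x + 61) ÷ lead(D) = 6x³ ÷ −x³ = −6. Subtract (−6)·D = 6x³ + 24x² − 6x + 54. Remainder: −5x² + 8x + 7.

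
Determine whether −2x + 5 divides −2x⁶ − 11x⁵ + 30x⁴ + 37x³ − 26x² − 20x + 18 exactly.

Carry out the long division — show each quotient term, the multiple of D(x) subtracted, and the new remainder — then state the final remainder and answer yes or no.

R(x) = −7, so D(x) is not a factor of P(x). no

Step 1: lead(−2x⁶ − 11x⁵ + 30x⁴ + 37x³ − 26x² − 20x + 18) ÷ lead(D) = −2x⁶ ÷ −2x = x⁵. Subtract (x⁵)·D = −2x⁶ + 5x⁵. Remainder: −16x⁵ + 30x⁴ + 37x³ − 26x² − 20x + 18.
Step 2: lead(−16x⁵ + 30x⁴ + 37x³ − 26x² − 20x + 18) ÷ lead(D) = −16x⁵ ÷ −2x = 8x⁴. Subtract (8x⁴)·D = −16x⁵ + 40x⁴. Remainder: −10x⁴ + 37x³ − 26x² − 20x + 18.
Step 3: lead(−10x⁴ + 37x³ − 26x² − 20x + 18) ÷ lead(D) = −10x⁴ ÷ −2x = 5x³. Subtract (5x³)·D = −10x⁴ + 25x³. Remainder: 12x³ − 26x² − 20x + 18.
Step 4: lead(12x³ − 26x² − 20x + 18) ÷ lead(D) = 12x³ ÷ −2x = −6x². Subtract (−6x²)·D = 12x³ − 30x². Remainder: 4x² − 20x + 18.
Step 5: lead(4x² − 20x + 18) ÷ lead(D) = 4x² ÷ −2x = −2x. Subtract (−2x)·D = 4x² − 10x. Remainder: −10x + 18.
Step 6: lead(−10x + 18) ÷ lead(D) = −10x ÷ −2x = 5. Subtract (5)·D = −10x + 25. Remainder: −7.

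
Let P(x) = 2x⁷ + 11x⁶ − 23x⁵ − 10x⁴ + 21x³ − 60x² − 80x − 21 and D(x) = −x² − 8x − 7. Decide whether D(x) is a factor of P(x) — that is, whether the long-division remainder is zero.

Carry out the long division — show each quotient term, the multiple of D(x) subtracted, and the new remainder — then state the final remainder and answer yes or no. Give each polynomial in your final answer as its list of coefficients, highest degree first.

Step 1: lead(2x⁷ + 11x⁶ − 23x⁵ − 10x⁴ + 21x³ − 60x² − 80x − 21) ÷ lead(D) = 2x⁷ ÷ −x² = −2x⁵. Subtract (−2x⁵)·D = 2x⁷ + 16x⁶ + 14x⁵. Remainder: −5x⁶ − 37x⁵ − 10x⁴ + 21x³ − 60x² − 80x − 21.
Step 2: lead(−5x⁶ − 37x⁵ − 10x⁴ + 21x³ − 60x² − 80x − 21) ÷ lead(D) = −5x⁶ ÷ −x² = 5x⁴. Subtract (5x⁴)·D = −5x⁶ − 40x⁵ − 35x⁴. Remainder: 3x⁵ + 25x⁴ + 21x³ − 60x² − 80x − 21.
Step 3: lead(3x⁵ + 25x⁴ + 21x³ − 60x² − 80x − 21) ÷ lead(D) = 3x⁵ ÷ −x² = −3x³. Subtract (−3x³)·D = 3x⁵ + 24x⁴ + 21x³. Remainder: x⁴ − 60x² − 80x − 21.
Step 4: lead(x⁴ − 60x² − 80x − 21) ÷ lead(D) = x⁴ ÷ −x² = −x². Subtract (−x²)·D = x⁴ + 8x³ + 7x². Remainder: −8x³ − 67x² − 80x − 21.
Step 5: lead(−8x³ − 67x² − 80x − 21) ÷ lead(D) = −8x³ ÷ −x² = 8x. Subtract (8x)·D = −8x³ − 64x² − 56x. Remainder: −3x² − 24x − 21.
Step 6: lead(−3x² − 24x − 21) ÷ lead(D) = −3x² ÷ −x² = 3. Subtract (3)·D = −3x² − 24x − 21. Remainder: 0.

R = [0], so D(x) is a factor of P(x). yes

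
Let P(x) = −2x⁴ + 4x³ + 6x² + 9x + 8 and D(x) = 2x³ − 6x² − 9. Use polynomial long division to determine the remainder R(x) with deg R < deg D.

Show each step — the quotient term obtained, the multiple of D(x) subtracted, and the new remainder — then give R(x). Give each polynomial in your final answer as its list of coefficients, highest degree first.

Step 1: lead(−2x⁴ + 4x³ + 6x² + 9x + 8) ÷ lead(D) = −2x⁴ ÷ 2x³ = −x. Subtract (−x)·D = −2x⁴ + 6x³ + 9x. Remainder: −2x³ + 6x² + 8.
Step 2: lead(−2x³ + 6x² + 8) ÷ lead(D) = −2x³ ÷ 2x³ = −1. Subtract (−1)·D = −2x³ + 6x² + 9. Remainder: −1.

R = [-1]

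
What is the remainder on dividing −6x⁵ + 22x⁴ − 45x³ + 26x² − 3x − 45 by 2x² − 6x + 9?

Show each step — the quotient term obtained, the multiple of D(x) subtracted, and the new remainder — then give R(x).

Step 1: lead(−6x⁵ + 22x⁴ − 45x³ + 26x² − 3x − 45) ÷ lead(D) = −6x⁵ ÷ 2x² = −3x³. Subtract (−3x³)·D = −6x⁵ + 18x⁴ − 27x³. Remainder: 4x⁴ − 18x³ + 26x² − 3x − 45.
Step 2: lead(4x⁴ − 18x³ + 26x² − 3x − 45) ÷ lead(D) = 4x⁴ ÷ 2x² = 2x². Subtract (2x²)·D = 4x⁴ − 12x³ + 18x². Remainder: −6x³ + 8x² − 3x − 45.
Step 3: lead(−6x³ + 8x² − 3x − 45) ÷ lead(D) = −6x³ ÷ 2x² = −3x. Subtract (−3x)·D = −6x³ + 18x² − 27x. Remainder: −10x² + 24x − 45.
Step 4: lead(−10x² + 24x − 45) ÷ lead(D) = −10x² ÷ 2x² = −5. Subtract (−5)·D = −10x² + 30x − 45. Remainder: −6x.

R(x) = −6x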